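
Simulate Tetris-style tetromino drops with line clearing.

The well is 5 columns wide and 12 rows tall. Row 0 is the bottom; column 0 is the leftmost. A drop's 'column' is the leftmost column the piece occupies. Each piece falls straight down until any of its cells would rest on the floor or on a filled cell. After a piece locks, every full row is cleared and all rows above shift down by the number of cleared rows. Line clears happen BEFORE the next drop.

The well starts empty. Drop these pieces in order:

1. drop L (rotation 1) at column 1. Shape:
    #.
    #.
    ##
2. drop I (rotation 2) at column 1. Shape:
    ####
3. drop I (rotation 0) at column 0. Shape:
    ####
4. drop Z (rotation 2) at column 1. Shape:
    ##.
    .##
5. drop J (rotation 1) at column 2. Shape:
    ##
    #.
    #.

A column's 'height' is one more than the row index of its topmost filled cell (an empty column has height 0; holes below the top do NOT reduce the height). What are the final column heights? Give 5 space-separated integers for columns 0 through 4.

Answer: 5 7 10 10 4

Derivation:
Drop 1: L rot1 at col 1 lands with bottom-row=0; cleared 0 line(s) (total 0); column heights now [0 3 1 0 0], max=3
Drop 2: I rot2 at col 1 lands with bottom-row=3; cleared 0 line(s) (total 0); column heights now [0 4 4 4 4], max=4
Drop 3: I rot0 at col 0 lands with bottom-row=4; cleared 0 line(s) (total 0); column heights now [5 5 5 5 4], max=5
Drop 4: Z rot2 at col 1 lands with bottom-row=5; cleared 0 line(s) (total 0); column heights now [5 7 7 6 4], max=7
Drop 5: J rot1 at col 2 lands with bottom-row=7; cleared 0 line(s) (total 0); column heights now [5 7 10 10 4], max=10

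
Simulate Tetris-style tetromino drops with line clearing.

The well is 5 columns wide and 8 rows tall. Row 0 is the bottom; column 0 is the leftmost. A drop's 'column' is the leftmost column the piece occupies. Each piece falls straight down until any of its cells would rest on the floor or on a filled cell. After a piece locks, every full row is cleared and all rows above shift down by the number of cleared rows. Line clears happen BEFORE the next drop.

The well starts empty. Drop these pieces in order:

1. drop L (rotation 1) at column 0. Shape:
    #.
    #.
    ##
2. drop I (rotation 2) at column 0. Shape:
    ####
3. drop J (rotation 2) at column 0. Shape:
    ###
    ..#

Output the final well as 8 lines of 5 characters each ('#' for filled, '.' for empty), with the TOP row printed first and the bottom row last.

Drop 1: L rot1 at col 0 lands with bottom-row=0; cleared 0 line(s) (total 0); column heights now [3 1 0 0 0], max=3
Drop 2: I rot2 at col 0 lands with bottom-row=3; cleared 0 line(s) (total 0); column heights now [4 4 4 4 0], max=4
Drop 3: J rot2 at col 0 lands with bottom-row=4; cleared 0 line(s) (total 0); column heights now [6 6 6 4 0], max=6

Answer: .....
.....
###..
..#..
####.
#....
#....
##...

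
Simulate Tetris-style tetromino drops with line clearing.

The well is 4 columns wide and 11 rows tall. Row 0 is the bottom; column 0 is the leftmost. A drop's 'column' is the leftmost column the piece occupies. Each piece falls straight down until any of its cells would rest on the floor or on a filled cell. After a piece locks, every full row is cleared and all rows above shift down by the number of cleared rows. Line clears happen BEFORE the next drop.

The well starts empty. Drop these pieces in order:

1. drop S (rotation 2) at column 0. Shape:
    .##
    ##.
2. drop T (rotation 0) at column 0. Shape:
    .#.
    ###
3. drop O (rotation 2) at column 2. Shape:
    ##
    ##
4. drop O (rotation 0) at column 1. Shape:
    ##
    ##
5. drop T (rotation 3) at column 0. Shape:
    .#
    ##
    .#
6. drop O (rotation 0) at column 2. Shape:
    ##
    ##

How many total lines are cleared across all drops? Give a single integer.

Answer: 1

Derivation:
Drop 1: S rot2 at col 0 lands with bottom-row=0; cleared 0 line(s) (total 0); column heights now [1 2 2 0], max=2
Drop 2: T rot0 at col 0 lands with bottom-row=2; cleared 0 line(s) (total 0); column heights now [3 4 3 0], max=4
Drop 3: O rot2 at col 2 lands with bottom-row=3; cleared 0 line(s) (total 0); column heights now [3 4 5 5], max=5
Drop 4: O rot0 at col 1 lands with bottom-row=5; cleared 0 line(s) (total 0); column heights now [3 7 7 5], max=7
Drop 5: T rot3 at col 0 lands with bottom-row=7; cleared 0 line(s) (total 0); column heights now [9 10 7 5], max=10
Drop 6: O rot0 at col 2 lands with bottom-row=7; cleared 1 line(s) (total 1); column heights now [3 9 8 8], max=9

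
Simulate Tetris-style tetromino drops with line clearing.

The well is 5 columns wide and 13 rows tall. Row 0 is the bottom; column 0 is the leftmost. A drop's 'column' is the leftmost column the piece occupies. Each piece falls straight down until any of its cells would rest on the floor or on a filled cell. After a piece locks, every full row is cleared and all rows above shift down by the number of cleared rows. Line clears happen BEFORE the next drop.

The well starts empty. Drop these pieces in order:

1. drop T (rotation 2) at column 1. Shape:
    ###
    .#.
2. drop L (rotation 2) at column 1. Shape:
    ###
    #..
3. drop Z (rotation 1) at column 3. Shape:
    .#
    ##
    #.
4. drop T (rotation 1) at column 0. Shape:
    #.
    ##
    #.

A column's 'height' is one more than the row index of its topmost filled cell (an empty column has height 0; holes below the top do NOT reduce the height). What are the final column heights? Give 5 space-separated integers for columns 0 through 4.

Drop 1: T rot2 at col 1 lands with bottom-row=0; cleared 0 line(s) (total 0); column heights now [0 2 2 2 0], max=2
Drop 2: L rot2 at col 1 lands with bottom-row=2; cleared 0 line(s) (total 0); column heights now [0 4 4 4 0], max=4
Drop 3: Z rot1 at col 3 lands with bottom-row=4; cleared 0 line(s) (total 0); column heights now [0 4 4 6 7], max=7
Drop 4: T rot1 at col 0 lands with bottom-row=3; cleared 0 line(s) (total 0); column heights now [6 5 4 6 7], max=7

Answer: 6 5 4 6 7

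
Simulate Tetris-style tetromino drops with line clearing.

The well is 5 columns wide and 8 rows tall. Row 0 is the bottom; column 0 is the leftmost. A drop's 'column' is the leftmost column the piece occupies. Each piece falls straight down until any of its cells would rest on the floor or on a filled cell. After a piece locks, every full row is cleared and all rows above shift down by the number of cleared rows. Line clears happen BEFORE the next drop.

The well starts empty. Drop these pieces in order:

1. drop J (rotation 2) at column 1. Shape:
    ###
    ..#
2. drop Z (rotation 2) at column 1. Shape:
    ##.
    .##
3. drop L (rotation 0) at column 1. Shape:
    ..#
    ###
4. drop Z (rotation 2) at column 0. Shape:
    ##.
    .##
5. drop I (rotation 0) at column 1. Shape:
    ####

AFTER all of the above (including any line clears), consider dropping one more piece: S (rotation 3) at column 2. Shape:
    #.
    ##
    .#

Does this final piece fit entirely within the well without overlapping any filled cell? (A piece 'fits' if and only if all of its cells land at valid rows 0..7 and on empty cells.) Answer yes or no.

Drop 1: J rot2 at col 1 lands with bottom-row=0; cleared 0 line(s) (total 0); column heights now [0 2 2 2 0], max=2
Drop 2: Z rot2 at col 1 lands with bottom-row=2; cleared 0 line(s) (total 0); column heights now [0 4 4 3 0], max=4
Drop 3: L rot0 at col 1 lands with bottom-row=4; cleared 0 line(s) (total 0); column heights now [0 5 5 6 0], max=6
Drop 4: Z rot2 at col 0 lands with bottom-row=5; cleared 0 line(s) (total 0); column heights now [7 7 6 6 0], max=7
Drop 5: I rot0 at col 1 lands with bottom-row=7; cleared 0 line(s) (total 0); column heights now [7 8 8 8 8], max=8
Test piece S rot3 at col 2 (width 2): heights before test = [7 8 8 8 8]; fits = False

Answer: no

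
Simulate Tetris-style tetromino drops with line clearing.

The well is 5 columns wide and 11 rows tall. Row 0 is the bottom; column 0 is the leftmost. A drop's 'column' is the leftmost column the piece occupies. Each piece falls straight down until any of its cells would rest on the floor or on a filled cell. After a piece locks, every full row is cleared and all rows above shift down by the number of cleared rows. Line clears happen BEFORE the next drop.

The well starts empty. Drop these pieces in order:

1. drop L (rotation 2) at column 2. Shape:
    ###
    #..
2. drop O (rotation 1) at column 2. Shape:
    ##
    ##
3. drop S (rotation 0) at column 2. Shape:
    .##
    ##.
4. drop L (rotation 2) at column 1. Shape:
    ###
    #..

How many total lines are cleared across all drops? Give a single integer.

Answer: 0

Derivation:
Drop 1: L rot2 at col 2 lands with bottom-row=0; cleared 0 line(s) (total 0); column heights now [0 0 2 2 2], max=2
Drop 2: O rot1 at col 2 lands with bottom-row=2; cleared 0 line(s) (total 0); column heights now [0 0 4 4 2], max=4
Drop 3: S rot0 at col 2 lands with bottom-row=4; cleared 0 line(s) (total 0); column heights now [0 0 5 6 6], max=6
Drop 4: L rot2 at col 1 lands with bottom-row=5; cleared 0 line(s) (total 0); column heights now [0 7 7 7 6], max=7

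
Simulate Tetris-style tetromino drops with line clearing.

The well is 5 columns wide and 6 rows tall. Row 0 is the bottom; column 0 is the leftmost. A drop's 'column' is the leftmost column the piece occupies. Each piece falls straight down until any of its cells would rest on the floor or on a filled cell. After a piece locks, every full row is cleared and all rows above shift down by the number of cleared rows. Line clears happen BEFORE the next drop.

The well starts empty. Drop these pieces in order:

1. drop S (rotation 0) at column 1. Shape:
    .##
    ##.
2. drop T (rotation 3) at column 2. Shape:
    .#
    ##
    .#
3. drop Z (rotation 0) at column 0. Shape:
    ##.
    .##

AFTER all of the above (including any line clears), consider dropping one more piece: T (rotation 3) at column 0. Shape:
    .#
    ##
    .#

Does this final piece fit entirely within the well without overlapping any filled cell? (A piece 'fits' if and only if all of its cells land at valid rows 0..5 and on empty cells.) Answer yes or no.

Drop 1: S rot0 at col 1 lands with bottom-row=0; cleared 0 line(s) (total 0); column heights now [0 1 2 2 0], max=2
Drop 2: T rot3 at col 2 lands with bottom-row=2; cleared 0 line(s) (total 0); column heights now [0 1 4 5 0], max=5
Drop 3: Z rot0 at col 0 lands with bottom-row=4; cleared 0 line(s) (total 0); column heights now [6 6 5 5 0], max=6
Test piece T rot3 at col 0 (width 2): heights before test = [6 6 5 5 0]; fits = False

Answer: no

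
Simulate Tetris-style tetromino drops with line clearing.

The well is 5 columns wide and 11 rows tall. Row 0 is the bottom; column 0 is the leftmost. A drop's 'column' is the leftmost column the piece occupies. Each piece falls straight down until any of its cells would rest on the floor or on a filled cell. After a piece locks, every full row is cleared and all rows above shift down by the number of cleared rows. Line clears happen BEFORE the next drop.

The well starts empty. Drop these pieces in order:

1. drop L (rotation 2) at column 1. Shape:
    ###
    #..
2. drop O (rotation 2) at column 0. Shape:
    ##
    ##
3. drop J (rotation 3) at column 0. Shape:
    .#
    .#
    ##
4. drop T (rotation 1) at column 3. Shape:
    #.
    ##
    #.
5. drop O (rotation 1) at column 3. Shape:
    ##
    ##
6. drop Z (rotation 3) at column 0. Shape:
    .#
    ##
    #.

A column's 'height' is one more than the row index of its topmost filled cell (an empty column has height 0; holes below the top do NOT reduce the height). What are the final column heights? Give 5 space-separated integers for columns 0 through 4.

Drop 1: L rot2 at col 1 lands with bottom-row=0; cleared 0 line(s) (total 0); column heights now [0 2 2 2 0], max=2
Drop 2: O rot2 at col 0 lands with bottom-row=2; cleared 0 line(s) (total 0); column heights now [4 4 2 2 0], max=4
Drop 3: J rot3 at col 0 lands with bottom-row=4; cleared 0 line(s) (total 0); column heights now [5 7 2 2 0], max=7
Drop 4: T rot1 at col 3 lands with bottom-row=2; cleared 0 line(s) (total 0); column heights now [5 7 2 5 4], max=7
Drop 5: O rot1 at col 3 lands with bottom-row=5; cleared 0 line(s) (total 0); column heights now [5 7 2 7 7], max=7
Drop 6: Z rot3 at col 0 lands with bottom-row=6; cleared 0 line(s) (total 0); column heights now [8 9 2 7 7], max=9

Answer: 8 9 2 7 7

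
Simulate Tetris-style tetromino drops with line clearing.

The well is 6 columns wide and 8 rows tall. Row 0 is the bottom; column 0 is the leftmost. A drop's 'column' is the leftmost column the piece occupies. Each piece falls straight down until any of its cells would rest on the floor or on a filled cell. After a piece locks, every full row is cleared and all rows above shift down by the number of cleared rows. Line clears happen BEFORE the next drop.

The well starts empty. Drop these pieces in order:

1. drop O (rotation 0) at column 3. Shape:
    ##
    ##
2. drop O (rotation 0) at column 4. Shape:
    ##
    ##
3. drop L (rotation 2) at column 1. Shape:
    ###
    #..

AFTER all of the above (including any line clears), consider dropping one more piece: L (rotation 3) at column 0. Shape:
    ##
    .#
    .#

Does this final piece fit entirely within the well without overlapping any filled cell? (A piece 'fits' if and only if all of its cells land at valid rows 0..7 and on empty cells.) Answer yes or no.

Drop 1: O rot0 at col 3 lands with bottom-row=0; cleared 0 line(s) (total 0); column heights now [0 0 0 2 2 0], max=2
Drop 2: O rot0 at col 4 lands with bottom-row=2; cleared 0 line(s) (total 0); column heights now [0 0 0 2 4 4], max=4
Drop 3: L rot2 at col 1 lands with bottom-row=1; cleared 0 line(s) (total 0); column heights now [0 3 3 3 4 4], max=4
Test piece L rot3 at col 0 (width 2): heights before test = [0 3 3 3 4 4]; fits = True

Answer: yes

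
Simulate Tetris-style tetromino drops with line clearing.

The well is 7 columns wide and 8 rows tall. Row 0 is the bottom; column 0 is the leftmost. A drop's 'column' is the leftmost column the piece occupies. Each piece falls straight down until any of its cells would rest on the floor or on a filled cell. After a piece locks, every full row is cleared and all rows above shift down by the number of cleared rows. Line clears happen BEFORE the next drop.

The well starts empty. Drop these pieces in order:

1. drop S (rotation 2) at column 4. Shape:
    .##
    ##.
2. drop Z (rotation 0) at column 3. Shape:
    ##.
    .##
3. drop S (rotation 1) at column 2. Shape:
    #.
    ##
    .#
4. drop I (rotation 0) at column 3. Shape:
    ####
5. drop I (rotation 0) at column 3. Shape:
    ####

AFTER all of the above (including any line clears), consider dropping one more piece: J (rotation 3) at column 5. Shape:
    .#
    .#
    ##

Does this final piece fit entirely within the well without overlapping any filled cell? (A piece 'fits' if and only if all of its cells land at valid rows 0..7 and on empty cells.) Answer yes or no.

Answer: no

Derivation:
Drop 1: S rot2 at col 4 lands with bottom-row=0; cleared 0 line(s) (total 0); column heights now [0 0 0 0 1 2 2], max=2
Drop 2: Z rot0 at col 3 lands with bottom-row=2; cleared 0 line(s) (total 0); column heights now [0 0 0 4 4 3 2], max=4
Drop 3: S rot1 at col 2 lands with bottom-row=4; cleared 0 line(s) (total 0); column heights now [0 0 7 6 4 3 2], max=7
Drop 4: I rot0 at col 3 lands with bottom-row=6; cleared 0 line(s) (total 0); column heights now [0 0 7 7 7 7 7], max=7
Drop 5: I rot0 at col 3 lands with bottom-row=7; cleared 0 line(s) (total 0); column heights now [0 0 7 8 8 8 8], max=8
Test piece J rot3 at col 5 (width 2): heights before test = [0 0 7 8 8 8 8]; fits = False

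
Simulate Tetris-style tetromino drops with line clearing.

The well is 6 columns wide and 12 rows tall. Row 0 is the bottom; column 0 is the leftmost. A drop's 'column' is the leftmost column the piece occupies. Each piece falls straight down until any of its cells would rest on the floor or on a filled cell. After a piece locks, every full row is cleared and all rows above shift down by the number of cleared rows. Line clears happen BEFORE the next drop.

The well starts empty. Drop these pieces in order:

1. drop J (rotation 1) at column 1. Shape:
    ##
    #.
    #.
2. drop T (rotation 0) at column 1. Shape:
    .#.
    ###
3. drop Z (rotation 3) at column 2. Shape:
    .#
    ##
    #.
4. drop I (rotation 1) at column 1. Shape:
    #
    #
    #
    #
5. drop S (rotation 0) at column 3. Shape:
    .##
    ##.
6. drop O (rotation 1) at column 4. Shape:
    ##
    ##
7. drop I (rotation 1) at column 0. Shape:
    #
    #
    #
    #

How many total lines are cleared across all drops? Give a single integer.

Drop 1: J rot1 at col 1 lands with bottom-row=0; cleared 0 line(s) (total 0); column heights now [0 3 3 0 0 0], max=3
Drop 2: T rot0 at col 1 lands with bottom-row=3; cleared 0 line(s) (total 0); column heights now [0 4 5 4 0 0], max=5
Drop 3: Z rot3 at col 2 lands with bottom-row=5; cleared 0 line(s) (total 0); column heights now [0 4 7 8 0 0], max=8
Drop 4: I rot1 at col 1 lands with bottom-row=4; cleared 0 line(s) (total 0); column heights now [0 8 7 8 0 0], max=8
Drop 5: S rot0 at col 3 lands with bottom-row=8; cleared 0 line(s) (total 0); column heights now [0 8 7 9 10 10], max=10
Drop 6: O rot1 at col 4 lands with bottom-row=10; cleared 0 line(s) (total 0); column heights now [0 8 7 9 12 12], max=12
Drop 7: I rot1 at col 0 lands with bottom-row=0; cleared 0 line(s) (total 0); column heights now [4 8 7 9 12 12], max=12

Answer: 0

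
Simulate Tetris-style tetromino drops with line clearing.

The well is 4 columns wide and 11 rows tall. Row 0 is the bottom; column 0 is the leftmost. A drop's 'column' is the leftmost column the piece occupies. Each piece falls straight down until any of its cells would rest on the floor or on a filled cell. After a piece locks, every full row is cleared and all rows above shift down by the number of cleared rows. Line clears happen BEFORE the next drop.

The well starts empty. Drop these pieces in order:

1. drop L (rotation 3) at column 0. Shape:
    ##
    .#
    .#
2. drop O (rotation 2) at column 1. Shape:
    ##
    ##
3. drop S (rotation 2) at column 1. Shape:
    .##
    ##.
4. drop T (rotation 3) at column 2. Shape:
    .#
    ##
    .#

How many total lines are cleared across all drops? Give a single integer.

Answer: 0

Derivation:
Drop 1: L rot3 at col 0 lands with bottom-row=0; cleared 0 line(s) (total 0); column heights now [3 3 0 0], max=3
Drop 2: O rot2 at col 1 lands with bottom-row=3; cleared 0 line(s) (total 0); column heights now [3 5 5 0], max=5
Drop 3: S rot2 at col 1 lands with bottom-row=5; cleared 0 line(s) (total 0); column heights now [3 6 7 7], max=7
Drop 4: T rot3 at col 2 lands with bottom-row=7; cleared 0 line(s) (total 0); column heights now [3 6 9 10], max=10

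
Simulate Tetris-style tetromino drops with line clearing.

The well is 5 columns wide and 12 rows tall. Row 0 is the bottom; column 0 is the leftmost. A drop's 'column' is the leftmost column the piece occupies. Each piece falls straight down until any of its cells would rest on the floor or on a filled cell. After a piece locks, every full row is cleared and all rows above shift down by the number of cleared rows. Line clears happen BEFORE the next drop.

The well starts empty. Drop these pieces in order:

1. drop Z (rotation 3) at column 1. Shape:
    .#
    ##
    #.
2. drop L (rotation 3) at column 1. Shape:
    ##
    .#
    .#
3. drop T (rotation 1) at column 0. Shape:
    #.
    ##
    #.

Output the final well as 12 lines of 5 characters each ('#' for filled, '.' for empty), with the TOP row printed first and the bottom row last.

Drop 1: Z rot3 at col 1 lands with bottom-row=0; cleared 0 line(s) (total 0); column heights now [0 2 3 0 0], max=3
Drop 2: L rot3 at col 1 lands with bottom-row=3; cleared 0 line(s) (total 0); column heights now [0 6 6 0 0], max=6
Drop 3: T rot1 at col 0 lands with bottom-row=5; cleared 0 line(s) (total 0); column heights now [8 7 6 0 0], max=8

Answer: .....
.....
.....
.....
#....
##...
###..
..#..
..#..
..#..
.##..
.#...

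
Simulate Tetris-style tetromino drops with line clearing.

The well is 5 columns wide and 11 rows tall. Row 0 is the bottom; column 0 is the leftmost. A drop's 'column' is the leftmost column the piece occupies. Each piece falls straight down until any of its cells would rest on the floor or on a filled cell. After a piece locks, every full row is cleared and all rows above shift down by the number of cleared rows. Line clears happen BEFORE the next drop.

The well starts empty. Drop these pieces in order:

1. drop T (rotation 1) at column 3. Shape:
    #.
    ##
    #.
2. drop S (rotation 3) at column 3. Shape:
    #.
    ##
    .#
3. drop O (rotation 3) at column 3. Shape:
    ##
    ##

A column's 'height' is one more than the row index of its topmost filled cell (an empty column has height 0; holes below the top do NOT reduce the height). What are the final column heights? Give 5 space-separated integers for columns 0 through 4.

Drop 1: T rot1 at col 3 lands with bottom-row=0; cleared 0 line(s) (total 0); column heights now [0 0 0 3 2], max=3
Drop 2: S rot3 at col 3 lands with bottom-row=2; cleared 0 line(s) (total 0); column heights now [0 0 0 5 4], max=5
Drop 3: O rot3 at col 3 lands with bottom-row=5; cleared 0 line(s) (total 0); column heights now [0 0 0 7 7], max=7

Answer: 0 0 0 7 7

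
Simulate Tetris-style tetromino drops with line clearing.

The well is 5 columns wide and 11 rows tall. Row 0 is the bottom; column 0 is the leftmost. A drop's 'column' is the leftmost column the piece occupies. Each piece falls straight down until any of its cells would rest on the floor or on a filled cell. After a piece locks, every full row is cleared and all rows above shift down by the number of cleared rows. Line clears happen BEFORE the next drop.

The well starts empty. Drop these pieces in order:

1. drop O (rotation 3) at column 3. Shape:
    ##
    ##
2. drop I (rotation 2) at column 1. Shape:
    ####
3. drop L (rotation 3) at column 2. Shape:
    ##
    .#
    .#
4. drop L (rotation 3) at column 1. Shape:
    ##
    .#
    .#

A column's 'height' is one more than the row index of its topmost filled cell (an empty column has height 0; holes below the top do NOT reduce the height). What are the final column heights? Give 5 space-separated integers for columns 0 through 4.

Drop 1: O rot3 at col 3 lands with bottom-row=0; cleared 0 line(s) (total 0); column heights now [0 0 0 2 2], max=2
Drop 2: I rot2 at col 1 lands with bottom-row=2; cleared 0 line(s) (total 0); column heights now [0 3 3 3 3], max=3
Drop 3: L rot3 at col 2 lands with bottom-row=3; cleared 0 line(s) (total 0); column heights now [0 3 6 6 3], max=6
Drop 4: L rot3 at col 1 lands with bottom-row=6; cleared 0 line(s) (total 0); column heights now [0 9 9 6 3], max=9

Answer: 0 9 9 6 3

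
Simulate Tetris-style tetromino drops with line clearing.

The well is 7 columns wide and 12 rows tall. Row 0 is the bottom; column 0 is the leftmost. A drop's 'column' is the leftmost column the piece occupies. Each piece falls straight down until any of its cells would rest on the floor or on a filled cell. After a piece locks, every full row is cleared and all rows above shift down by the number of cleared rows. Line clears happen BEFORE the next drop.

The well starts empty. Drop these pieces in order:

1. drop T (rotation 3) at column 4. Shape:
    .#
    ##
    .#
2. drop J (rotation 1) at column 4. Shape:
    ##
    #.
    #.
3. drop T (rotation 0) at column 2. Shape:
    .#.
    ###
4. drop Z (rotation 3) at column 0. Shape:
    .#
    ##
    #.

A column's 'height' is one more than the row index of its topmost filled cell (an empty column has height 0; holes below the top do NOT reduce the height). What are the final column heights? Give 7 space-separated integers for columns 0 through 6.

Drop 1: T rot3 at col 4 lands with bottom-row=0; cleared 0 line(s) (total 0); column heights now [0 0 0 0 2 3 0], max=3
Drop 2: J rot1 at col 4 lands with bottom-row=2; cleared 0 line(s) (total 0); column heights now [0 0 0 0 5 5 0], max=5
Drop 3: T rot0 at col 2 lands with bottom-row=5; cleared 0 line(s) (total 0); column heights now [0 0 6 7 6 5 0], max=7
Drop 4: Z rot3 at col 0 lands with bottom-row=0; cleared 0 line(s) (total 0); column heights now [2 3 6 7 6 5 0], max=7

Answer: 2 3 6 7 6 5 0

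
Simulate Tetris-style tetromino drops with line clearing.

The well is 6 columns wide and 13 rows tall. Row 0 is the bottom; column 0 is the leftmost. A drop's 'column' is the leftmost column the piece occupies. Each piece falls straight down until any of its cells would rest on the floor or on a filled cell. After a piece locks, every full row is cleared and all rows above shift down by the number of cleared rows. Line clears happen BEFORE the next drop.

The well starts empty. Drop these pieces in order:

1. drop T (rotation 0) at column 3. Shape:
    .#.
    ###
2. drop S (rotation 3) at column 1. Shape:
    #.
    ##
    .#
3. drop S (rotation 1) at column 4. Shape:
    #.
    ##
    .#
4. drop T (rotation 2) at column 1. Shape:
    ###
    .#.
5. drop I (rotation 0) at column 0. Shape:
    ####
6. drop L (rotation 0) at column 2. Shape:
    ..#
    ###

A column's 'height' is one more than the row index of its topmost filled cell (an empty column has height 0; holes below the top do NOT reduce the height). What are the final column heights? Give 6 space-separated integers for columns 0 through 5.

Answer: 5 5 6 6 7 3

Derivation:
Drop 1: T rot0 at col 3 lands with bottom-row=0; cleared 0 line(s) (total 0); column heights now [0 0 0 1 2 1], max=2
Drop 2: S rot3 at col 1 lands with bottom-row=0; cleared 0 line(s) (total 0); column heights now [0 3 2 1 2 1], max=3
Drop 3: S rot1 at col 4 lands with bottom-row=1; cleared 0 line(s) (total 0); column heights now [0 3 2 1 4 3], max=4
Drop 4: T rot2 at col 1 lands with bottom-row=2; cleared 0 line(s) (total 0); column heights now [0 4 4 4 4 3], max=4
Drop 5: I rot0 at col 0 lands with bottom-row=4; cleared 0 line(s) (total 0); column heights now [5 5 5 5 4 3], max=5
Drop 6: L rot0 at col 2 lands with bottom-row=5; cleared 0 line(s) (total 0); column heights now [5 5 6 6 7 3], max=7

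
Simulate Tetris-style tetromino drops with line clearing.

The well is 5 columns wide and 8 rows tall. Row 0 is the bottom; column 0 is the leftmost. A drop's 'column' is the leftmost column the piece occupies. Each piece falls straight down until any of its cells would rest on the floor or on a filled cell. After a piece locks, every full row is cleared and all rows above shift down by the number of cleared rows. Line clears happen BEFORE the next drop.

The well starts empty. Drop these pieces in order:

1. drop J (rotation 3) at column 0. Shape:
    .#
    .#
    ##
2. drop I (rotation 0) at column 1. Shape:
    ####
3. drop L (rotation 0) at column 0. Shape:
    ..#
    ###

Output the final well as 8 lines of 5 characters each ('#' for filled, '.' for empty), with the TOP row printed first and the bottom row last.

Drop 1: J rot3 at col 0 lands with bottom-row=0; cleared 0 line(s) (total 0); column heights now [1 3 0 0 0], max=3
Drop 2: I rot0 at col 1 lands with bottom-row=3; cleared 0 line(s) (total 0); column heights now [1 4 4 4 4], max=4
Drop 3: L rot0 at col 0 lands with bottom-row=4; cleared 0 line(s) (total 0); column heights now [5 5 6 4 4], max=6

Answer: .....
.....
..#..
###..
.####
.#...
.#...
##...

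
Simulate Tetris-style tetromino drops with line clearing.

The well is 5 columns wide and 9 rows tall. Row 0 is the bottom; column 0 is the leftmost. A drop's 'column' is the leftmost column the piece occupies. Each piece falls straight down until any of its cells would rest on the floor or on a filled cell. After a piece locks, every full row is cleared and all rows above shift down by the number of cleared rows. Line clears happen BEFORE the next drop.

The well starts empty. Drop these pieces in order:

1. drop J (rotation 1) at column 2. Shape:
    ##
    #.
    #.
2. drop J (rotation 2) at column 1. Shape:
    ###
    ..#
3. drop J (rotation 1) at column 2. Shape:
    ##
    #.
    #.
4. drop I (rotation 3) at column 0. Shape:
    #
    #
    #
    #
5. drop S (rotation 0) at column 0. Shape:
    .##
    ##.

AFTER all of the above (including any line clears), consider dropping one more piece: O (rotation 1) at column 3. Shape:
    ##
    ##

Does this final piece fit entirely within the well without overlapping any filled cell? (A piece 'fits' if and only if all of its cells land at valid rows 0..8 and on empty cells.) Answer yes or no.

Drop 1: J rot1 at col 2 lands with bottom-row=0; cleared 0 line(s) (total 0); column heights now [0 0 3 3 0], max=3
Drop 2: J rot2 at col 1 lands with bottom-row=3; cleared 0 line(s) (total 0); column heights now [0 5 5 5 0], max=5
Drop 3: J rot1 at col 2 lands with bottom-row=5; cleared 0 line(s) (total 0); column heights now [0 5 8 8 0], max=8
Drop 4: I rot3 at col 0 lands with bottom-row=0; cleared 0 line(s) (total 0); column heights now [4 5 8 8 0], max=8
Drop 5: S rot0 at col 0 lands with bottom-row=7; cleared 0 line(s) (total 0); column heights now [8 9 9 8 0], max=9
Test piece O rot1 at col 3 (width 2): heights before test = [8 9 9 8 0]; fits = False

Answer: no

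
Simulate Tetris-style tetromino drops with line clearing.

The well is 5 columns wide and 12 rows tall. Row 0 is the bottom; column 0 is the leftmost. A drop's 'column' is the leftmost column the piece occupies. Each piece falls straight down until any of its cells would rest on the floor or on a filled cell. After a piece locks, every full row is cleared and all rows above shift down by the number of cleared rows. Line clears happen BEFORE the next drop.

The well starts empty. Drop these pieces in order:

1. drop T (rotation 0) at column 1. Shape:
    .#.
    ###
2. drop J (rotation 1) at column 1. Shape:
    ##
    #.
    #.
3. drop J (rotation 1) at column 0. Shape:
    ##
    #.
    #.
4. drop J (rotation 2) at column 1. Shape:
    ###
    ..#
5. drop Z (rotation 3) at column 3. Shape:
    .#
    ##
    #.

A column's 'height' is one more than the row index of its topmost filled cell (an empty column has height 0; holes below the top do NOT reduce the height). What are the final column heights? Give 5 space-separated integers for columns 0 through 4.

Answer: 5 6 6 8 9

Derivation:
Drop 1: T rot0 at col 1 lands with bottom-row=0; cleared 0 line(s) (total 0); column heights now [0 1 2 1 0], max=2
Drop 2: J rot1 at col 1 lands with bottom-row=1; cleared 0 line(s) (total 0); column heights now [0 4 4 1 0], max=4
Drop 3: J rot1 at col 0 lands with bottom-row=2; cleared 0 line(s) (total 0); column heights now [5 5 4 1 0], max=5
Drop 4: J rot2 at col 1 lands with bottom-row=4; cleared 0 line(s) (total 0); column heights now [5 6 6 6 0], max=6
Drop 5: Z rot3 at col 3 lands with bottom-row=6; cleared 0 line(s) (total 0); column heights now [5 6 6 8 9], max=9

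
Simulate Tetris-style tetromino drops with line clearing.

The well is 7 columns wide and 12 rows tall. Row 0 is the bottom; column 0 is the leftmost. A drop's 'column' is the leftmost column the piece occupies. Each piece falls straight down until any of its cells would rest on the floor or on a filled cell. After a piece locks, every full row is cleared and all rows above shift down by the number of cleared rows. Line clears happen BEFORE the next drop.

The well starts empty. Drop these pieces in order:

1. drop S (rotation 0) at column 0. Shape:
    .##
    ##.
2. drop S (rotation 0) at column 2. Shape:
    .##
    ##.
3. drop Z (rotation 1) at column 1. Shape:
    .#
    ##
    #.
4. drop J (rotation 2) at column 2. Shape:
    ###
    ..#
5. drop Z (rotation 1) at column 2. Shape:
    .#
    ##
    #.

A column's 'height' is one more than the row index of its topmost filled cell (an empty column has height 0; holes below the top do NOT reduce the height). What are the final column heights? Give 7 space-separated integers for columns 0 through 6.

Answer: 1 4 8 9 6 0 0

Derivation:
Drop 1: S rot0 at col 0 lands with bottom-row=0; cleared 0 line(s) (total 0); column heights now [1 2 2 0 0 0 0], max=2
Drop 2: S rot0 at col 2 lands with bottom-row=2; cleared 0 line(s) (total 0); column heights now [1 2 3 4 4 0 0], max=4
Drop 3: Z rot1 at col 1 lands with bottom-row=2; cleared 0 line(s) (total 0); column heights now [1 4 5 4 4 0 0], max=5
Drop 4: J rot2 at col 2 lands with bottom-row=4; cleared 0 line(s) (total 0); column heights now [1 4 6 6 6 0 0], max=6
Drop 5: Z rot1 at col 2 lands with bottom-row=6; cleared 0 line(s) (total 0); column heights now [1 4 8 9 6 0 0], max=9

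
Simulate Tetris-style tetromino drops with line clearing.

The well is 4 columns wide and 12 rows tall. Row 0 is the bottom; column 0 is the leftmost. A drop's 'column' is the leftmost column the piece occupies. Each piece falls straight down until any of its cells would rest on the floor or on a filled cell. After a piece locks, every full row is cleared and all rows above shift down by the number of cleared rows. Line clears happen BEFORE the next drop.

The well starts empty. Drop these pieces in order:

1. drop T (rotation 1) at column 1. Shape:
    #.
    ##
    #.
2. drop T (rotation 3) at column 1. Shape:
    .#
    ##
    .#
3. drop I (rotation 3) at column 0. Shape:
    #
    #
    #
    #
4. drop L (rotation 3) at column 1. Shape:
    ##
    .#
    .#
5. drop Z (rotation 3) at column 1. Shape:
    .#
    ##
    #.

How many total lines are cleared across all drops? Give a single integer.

Drop 1: T rot1 at col 1 lands with bottom-row=0; cleared 0 line(s) (total 0); column heights now [0 3 2 0], max=3
Drop 2: T rot3 at col 1 lands with bottom-row=2; cleared 0 line(s) (total 0); column heights now [0 4 5 0], max=5
Drop 3: I rot3 at col 0 lands with bottom-row=0; cleared 0 line(s) (total 0); column heights now [4 4 5 0], max=5
Drop 4: L rot3 at col 1 lands with bottom-row=5; cleared 0 line(s) (total 0); column heights now [4 8 8 0], max=8
Drop 5: Z rot3 at col 1 lands with bottom-row=8; cleared 0 line(s) (total 0); column heights now [4 10 11 0], max=11

Answer: 0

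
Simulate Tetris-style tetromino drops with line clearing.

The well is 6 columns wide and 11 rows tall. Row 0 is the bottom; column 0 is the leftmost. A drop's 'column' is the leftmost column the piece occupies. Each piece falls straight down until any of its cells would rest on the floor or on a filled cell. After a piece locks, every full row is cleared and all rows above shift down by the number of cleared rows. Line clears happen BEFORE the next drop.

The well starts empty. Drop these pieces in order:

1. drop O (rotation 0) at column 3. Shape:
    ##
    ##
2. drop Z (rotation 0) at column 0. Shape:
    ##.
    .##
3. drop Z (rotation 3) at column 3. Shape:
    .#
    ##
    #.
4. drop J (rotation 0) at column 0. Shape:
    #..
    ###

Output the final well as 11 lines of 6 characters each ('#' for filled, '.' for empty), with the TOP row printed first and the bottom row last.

Drop 1: O rot0 at col 3 lands with bottom-row=0; cleared 0 line(s) (total 0); column heights now [0 0 0 2 2 0], max=2
Drop 2: Z rot0 at col 0 lands with bottom-row=0; cleared 0 line(s) (total 0); column heights now [2 2 1 2 2 0], max=2
Drop 3: Z rot3 at col 3 lands with bottom-row=2; cleared 0 line(s) (total 0); column heights now [2 2 1 4 5 0], max=5
Drop 4: J rot0 at col 0 lands with bottom-row=2; cleared 0 line(s) (total 0); column heights now [4 3 3 4 5 0], max=5

Answer: ......
......
......
......
......
......
....#.
#..##.
####..
##.##.
.####.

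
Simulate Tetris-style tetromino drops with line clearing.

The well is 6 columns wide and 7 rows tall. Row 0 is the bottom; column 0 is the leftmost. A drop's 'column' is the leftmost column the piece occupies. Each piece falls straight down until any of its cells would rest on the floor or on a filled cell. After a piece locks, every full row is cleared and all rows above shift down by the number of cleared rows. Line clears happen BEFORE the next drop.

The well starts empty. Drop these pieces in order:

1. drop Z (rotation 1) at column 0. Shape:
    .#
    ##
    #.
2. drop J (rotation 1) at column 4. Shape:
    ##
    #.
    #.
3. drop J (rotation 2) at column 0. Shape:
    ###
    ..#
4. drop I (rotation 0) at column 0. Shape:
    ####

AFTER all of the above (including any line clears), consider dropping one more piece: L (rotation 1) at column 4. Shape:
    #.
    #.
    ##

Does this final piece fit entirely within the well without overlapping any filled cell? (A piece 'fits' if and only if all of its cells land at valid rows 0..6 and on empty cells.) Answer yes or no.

Answer: yes

Derivation:
Drop 1: Z rot1 at col 0 lands with bottom-row=0; cleared 0 line(s) (total 0); column heights now [2 3 0 0 0 0], max=3
Drop 2: J rot1 at col 4 lands with bottom-row=0; cleared 0 line(s) (total 0); column heights now [2 3 0 0 3 3], max=3
Drop 3: J rot2 at col 0 lands with bottom-row=2; cleared 0 line(s) (total 0); column heights now [4 4 4 0 3 3], max=4
Drop 4: I rot0 at col 0 lands with bottom-row=4; cleared 0 line(s) (total 0); column heights now [5 5 5 5 3 3], max=5
Test piece L rot1 at col 4 (width 2): heights before test = [5 5 5 5 3 3]; fits = True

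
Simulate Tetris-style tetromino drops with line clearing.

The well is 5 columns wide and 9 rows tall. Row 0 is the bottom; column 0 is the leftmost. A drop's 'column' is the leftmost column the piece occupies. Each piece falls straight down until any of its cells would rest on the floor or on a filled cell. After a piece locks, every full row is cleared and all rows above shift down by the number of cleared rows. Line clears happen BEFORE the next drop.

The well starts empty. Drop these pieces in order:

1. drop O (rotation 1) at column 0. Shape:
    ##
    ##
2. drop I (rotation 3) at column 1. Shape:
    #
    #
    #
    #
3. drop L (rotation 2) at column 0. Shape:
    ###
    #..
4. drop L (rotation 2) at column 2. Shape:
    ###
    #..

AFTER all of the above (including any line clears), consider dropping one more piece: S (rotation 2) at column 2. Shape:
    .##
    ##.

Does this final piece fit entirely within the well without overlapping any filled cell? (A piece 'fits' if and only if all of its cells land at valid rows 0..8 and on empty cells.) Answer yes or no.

Drop 1: O rot1 at col 0 lands with bottom-row=0; cleared 0 line(s) (total 0); column heights now [2 2 0 0 0], max=2
Drop 2: I rot3 at col 1 lands with bottom-row=2; cleared 0 line(s) (total 0); column heights now [2 6 0 0 0], max=6
Drop 3: L rot2 at col 0 lands with bottom-row=5; cleared 0 line(s) (total 0); column heights now [7 7 7 0 0], max=7
Drop 4: L rot2 at col 2 lands with bottom-row=7; cleared 0 line(s) (total 0); column heights now [7 7 9 9 9], max=9
Test piece S rot2 at col 2 (width 3): heights before test = [7 7 9 9 9]; fits = False

Answer: no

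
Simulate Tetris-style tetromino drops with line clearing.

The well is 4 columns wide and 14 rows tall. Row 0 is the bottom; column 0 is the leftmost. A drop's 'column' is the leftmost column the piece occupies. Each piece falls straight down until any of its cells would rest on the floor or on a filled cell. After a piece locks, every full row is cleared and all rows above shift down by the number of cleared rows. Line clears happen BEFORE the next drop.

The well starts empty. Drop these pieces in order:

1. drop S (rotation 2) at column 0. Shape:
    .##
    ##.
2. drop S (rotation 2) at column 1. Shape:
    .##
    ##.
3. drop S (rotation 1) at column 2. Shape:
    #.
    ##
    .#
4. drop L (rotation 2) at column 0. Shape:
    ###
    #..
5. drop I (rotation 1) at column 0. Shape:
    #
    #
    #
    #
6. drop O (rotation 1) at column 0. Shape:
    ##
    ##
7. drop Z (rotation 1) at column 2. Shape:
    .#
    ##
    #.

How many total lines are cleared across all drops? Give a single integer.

Answer: 0

Derivation:
Drop 1: S rot2 at col 0 lands with bottom-row=0; cleared 0 line(s) (total 0); column heights now [1 2 2 0], max=2
Drop 2: S rot2 at col 1 lands with bottom-row=2; cleared 0 line(s) (total 0); column heights now [1 3 4 4], max=4
Drop 3: S rot1 at col 2 lands with bottom-row=4; cleared 0 line(s) (total 0); column heights now [1 3 7 6], max=7
Drop 4: L rot2 at col 0 lands with bottom-row=6; cleared 0 line(s) (total 0); column heights now [8 8 8 6], max=8
Drop 5: I rot1 at col 0 lands with bottom-row=8; cleared 0 line(s) (total 0); column heights now [12 8 8 6], max=12
Drop 6: O rot1 at col 0 lands with bottom-row=12; cleared 0 line(s) (total 0); column heights now [14 14 8 6], max=14
Drop 7: Z rot1 at col 2 lands with bottom-row=8; cleared 0 line(s) (total 0); column heights now [14 14 10 11], max=14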